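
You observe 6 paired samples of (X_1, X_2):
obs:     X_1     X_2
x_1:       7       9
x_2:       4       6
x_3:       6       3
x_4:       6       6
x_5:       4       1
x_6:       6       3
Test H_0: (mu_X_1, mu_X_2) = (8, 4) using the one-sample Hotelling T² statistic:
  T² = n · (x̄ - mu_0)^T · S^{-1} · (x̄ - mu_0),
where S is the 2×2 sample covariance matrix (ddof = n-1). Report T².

Step 1 — sample mean vector:
  mean(X_1) = (7 + 4 + 6 + 6 + 4 + 6) / 6 = 33/6 = 5.5
  mean(X_2) = (9 + 6 + 3 + 6 + 1 + 3) / 6 = 28/6 = 4.6667
  x̄ = (5.5, 4.6667),  deviation x̄ - mu_0 = (5.5, 4.6667) - (8, 4) = (-2.5, 0.6667).

Step 2 — sample covariance matrix, S[i,j] = (1/(n-1)) · Σ_k (x_{k,i} - mean_i) · (x_{k,j} - mean_j), divisor n-1 = 5:
  S[X_1,X_1] = ((1.5)·(1.5) + (-1.5)·(-1.5) + (0.5)·(0.5) + (0.5)·(0.5) + (-1.5)·(-1.5) + (0.5)·(0.5)) / 5 = 7.5/5 = 1.5
  S[X_1,X_2] = ((1.5)·(4.3333) + (-1.5)·(1.3333) + (0.5)·(-1.6667) + (0.5)·(1.3333) + (-1.5)·(-3.6667) + (0.5)·(-1.6667)) / 5 = 9/5 = 1.8
  S[X_2,X_2] = ((4.3333)·(4.3333) + (1.3333)·(1.3333) + (-1.6667)·(-1.6667) + (1.3333)·(1.3333) + (-3.6667)·(-3.6667) + (-1.6667)·(-1.6667)) / 5 = 41.3333/5 = 8.2667
  S = [[1.5, 1.8],
 [1.8, 8.2667]].

Step 3 — invert S. det(S) = 1.5·8.2667 - (1.8)² = 9.16.
  S^{-1} = (1/det) · [[d, -b], [-b, a]] = [[0.9025, -0.1965],
 [-0.1965, 0.1638]].

Step 4 — quadratic form (x̄ - mu_0)^T · S^{-1} · (x̄ - mu_0):
  S^{-1} · (x̄ - mu_0) = (-2.3872, 0.6004),
  (x̄ - mu_0)^T · [...] = (-2.5)·(-2.3872) + (0.6667)·(0.6004) = 6.3683.

Step 5 — scale by n: T² = 6 · 6.3683 = 38.2096.

T² ≈ 38.2096


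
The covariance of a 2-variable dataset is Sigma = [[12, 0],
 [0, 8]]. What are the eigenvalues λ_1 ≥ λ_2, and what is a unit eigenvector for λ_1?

Step 1 — characteristic polynomial of 2×2 Sigma:
  det(Sigma - λI) = λ² - trace · λ + det = 0.
  trace = 12 + 8 = 20, det = 12·8 - (0)² = 96.
Step 2 — discriminant:
  Δ = trace² - 4·det = 400 - 384 = 16.
Step 3 — eigenvalues:
  λ = (trace ± √Δ)/2 = (20 ± 4)/2,
  λ_1 = 12,  λ_2 = 8.

Step 4 — unit eigenvector for λ_1: Sigma is diagonal, so its eigenvectors are the coordinate axes. λ_1 = 12 is the diagonal entry on the first coordinate axis, hence
  v_1 = (1, 0) (||v_1|| = 1).

λ_1 = 12,  λ_2 = 8;  v_1 ≈ (1, 0)


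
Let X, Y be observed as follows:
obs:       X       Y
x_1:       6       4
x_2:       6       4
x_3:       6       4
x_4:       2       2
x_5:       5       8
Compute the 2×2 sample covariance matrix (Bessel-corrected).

Step 1 — column means:
  mean(X) = (6 + 6 + 6 + 2 + 5) / 5 = 25/5 = 5
  mean(Y) = (4 + 4 + 4 + 2 + 8) / 5 = 22/5 = 4.4

Step 2 — sample covariance S[i,j] = (1/(n-1)) · Σ_k (x_{k,i} - mean_i) · (x_{k,j} - mean_j), with n-1 = 4.
  S[X,X] = ((1)·(1) + (1)·(1) + (1)·(1) + (-3)·(-3) + (0)·(0)) / 4 = 12/4 = 3
  S[X,Y] = ((1)·(-0.4) + (1)·(-0.4) + (1)·(-0.4) + (-3)·(-2.4) + (0)·(3.6)) / 4 = 6/4 = 1.5
  S[Y,Y] = ((-0.4)·(-0.4) + (-0.4)·(-0.4) + (-0.4)·(-0.4) + (-2.4)·(-2.4) + (3.6)·(3.6)) / 4 = 19.2/4 = 4.8

S is symmetric (S[j,i] = S[i,j]). Assembling:

S = [[3, 1.5],
 [1.5, 4.8]]


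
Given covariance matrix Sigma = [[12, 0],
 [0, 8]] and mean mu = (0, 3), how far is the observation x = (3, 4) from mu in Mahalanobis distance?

Step 1 — centre the observation: (x - mu) = (3, 1).

Step 2 — invert Sigma. det(Sigma) = 12·8 - (0)² = 96.
  Sigma^{-1} = (1/det) · [[d, -b], [-b, a]] = [[0.0833, 0],
 [0, 0.125]].

Step 3 — form the quadratic (x - mu)^T · Sigma^{-1} · (x - mu):
  Sigma^{-1} · (x - mu) = (0.25, 0.125).
  (x - mu)^T · [Sigma^{-1} · (x - mu)] = (3)·(0.25) + (1)·(0.125) = 0.875.

Step 4 — take square root: d = √(0.875) ≈ 0.9354.

d(x, mu) = √(0.875) ≈ 0.9354


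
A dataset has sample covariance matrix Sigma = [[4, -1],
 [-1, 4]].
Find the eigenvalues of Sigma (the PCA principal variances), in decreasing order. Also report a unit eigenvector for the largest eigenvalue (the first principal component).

Step 1 — characteristic polynomial of 2×2 Sigma:
  det(Sigma - λI) = λ² - trace · λ + det = 0.
  trace = 4 + 4 = 8, det = 4·4 - (-1)² = 15.
Step 2 — discriminant:
  Δ = trace² - 4·det = 64 - 60 = 4.
Step 3 — eigenvalues:
  λ = (trace ± √Δ)/2 = (8 ± 2)/2,
  λ_1 = 5,  λ_2 = 3.

Step 4 — unit eigenvector for λ_1: solve (Sigma - λ_1 I)v = 0. First row:
  (4 - 5)·v_x + (-1)·v_y = 0, i.e. (-1)·v_x + (-1)·v_y = 0,
  so v ∝ (b, λ_1 - a) = (-1, 1); multiply by -1 so the first entry is positive: u = (1, -1).
  ||u|| = √((1)² + (-1)²) = √(2) ≈ 1.4142,
  v_1 = u/||u|| ≈ (0.7071, -0.7071) (||v_1|| = 1).

λ_1 = 5,  λ_2 = 3;  v_1 ≈ (0.7071, -0.7071)


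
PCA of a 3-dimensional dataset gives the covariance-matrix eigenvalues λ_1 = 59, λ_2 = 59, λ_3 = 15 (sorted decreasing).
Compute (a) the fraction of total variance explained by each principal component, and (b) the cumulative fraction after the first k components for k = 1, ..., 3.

Step 1 — total variance = trace(Sigma) = Σ λ_i = 59 + 59 + 15 = 133.

Step 2 — fraction explained by component i = λ_i / Σ λ:
  PC1: 59/133 = 0.4436
  PC2: 59/133 = 0.4436
  PC3: 15/133 = 0.1128

Step 3 — cumulative fraction after k components = (λ_1 + ... + λ_k) / Σ λ:
  k = 1: 59/133 = 0.4436
  k = 2: (59 + 59)/133 = 118/133 = 0.8872
  k = 3: (59 + 59 + 15)/133 = 133/133 = 1

Summary (fraction, with percent):

explained: PC1 0.4436 (44.36%), PC2 0.4436 (44.36%), PC3 0.1128 (11.28%);  cumulative: 0.4436, 0.8872, 1


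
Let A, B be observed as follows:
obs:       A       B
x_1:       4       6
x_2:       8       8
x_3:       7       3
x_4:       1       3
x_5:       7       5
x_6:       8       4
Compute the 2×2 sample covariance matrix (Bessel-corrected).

Step 1 — column means:
  mean(A) = (4 + 8 + 7 + 1 + 7 + 8) / 6 = 35/6 = 5.8333
  mean(B) = (6 + 8 + 3 + 3 + 5 + 4) / 6 = 29/6 = 4.8333

Step 2 — sample covariance S[i,j] = (1/(n-1)) · Σ_k (x_{k,i} - mean_i) · (x_{k,j} - mean_j), with n-1 = 5.
  S[A,A] = ((-1.8333)·(-1.8333) + (2.1667)·(2.1667) + (1.1667)·(1.1667) + (-4.8333)·(-4.8333) + (1.1667)·(1.1667) + (2.1667)·(2.1667)) / 5 = 38.8333/5 = 7.7667
  S[A,B] = ((-1.8333)·(1.1667) + (2.1667)·(3.1667) + (1.1667)·(-1.8333) + (-4.8333)·(-1.8333) + (1.1667)·(0.1667) + (2.1667)·(-0.8333)) / 5 = 9.8333/5 = 1.9667
  S[B,B] = ((1.1667)·(1.1667) + (3.1667)·(3.1667) + (-1.8333)·(-1.8333) + (-1.8333)·(-1.8333) + (0.1667)·(0.1667) + (-0.8333)·(-0.8333)) / 5 = 18.8333/5 = 3.7667

S is symmetric (S[j,i] = S[i,j]). Assembling:

S = [[7.7667, 1.9667],
 [1.9667, 3.7667]]


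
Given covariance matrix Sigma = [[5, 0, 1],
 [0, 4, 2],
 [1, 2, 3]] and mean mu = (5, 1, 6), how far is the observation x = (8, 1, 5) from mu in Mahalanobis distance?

Step 1 — centre the observation: (x - mu) = (3, 0, -1).

Step 2 — invert Sigma (cofactor / det for 3×3, or solve directly):
  Sigma^{-1} = [[0.2222, 0.0556, -0.1111],
 [0.0556, 0.3889, -0.2778],
 [-0.1111, -0.2778, 0.5556]].

Step 3 — form the quadratic (x - mu)^T · Sigma^{-1} · (x - mu):
  Sigma^{-1} · (x - mu) = (0.7778, 0.4444, -0.8889).
  (x - mu)^T · [Sigma^{-1} · (x - mu)] = (3)·(0.7778) + (0)·(0.4444) + (-1)·(-0.8889) = 3.2222.

Step 4 — take square root: d = √(3.2222) ≈ 1.7951.

d(x, mu) = √(3.2222) ≈ 1.7951


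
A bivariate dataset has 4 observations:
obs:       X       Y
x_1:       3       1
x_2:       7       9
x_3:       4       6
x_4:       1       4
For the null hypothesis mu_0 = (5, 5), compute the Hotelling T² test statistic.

Step 1 — sample mean vector:
  mean(X) = (3 + 7 + 4 + 1) / 4 = 15/4 = 3.75
  mean(Y) = (1 + 9 + 6 + 4) / 4 = 20/4 = 5
  x̄ = (3.75, 5),  deviation x̄ - mu_0 = (3.75, 5) - (5, 5) = (-1.25, 0).

Step 2 — sample covariance matrix, S[i,j] = (1/(n-1)) · Σ_k (x_{k,i} - mean_i) · (x_{k,j} - mean_j), divisor n-1 = 3:
  S[X,X] = ((-0.75)·(-0.75) + (3.25)·(3.25) + (0.25)·(0.25) + (-2.75)·(-2.75)) / 3 = 18.75/3 = 6.25
  S[X,Y] = ((-0.75)·(-4) + (3.25)·(4) + (0.25)·(1) + (-2.75)·(-1)) / 3 = 19/3 = 6.3333
  S[Y,Y] = ((-4)·(-4) + (4)·(4) + (1)·(1) + (-1)·(-1)) / 3 = 34/3 = 11.3333
  S = [[6.25, 6.3333],
 [6.3333, 11.3333]].

Step 3 — invert S. det(S) = 6.25·11.3333 - (6.3333)² = 30.7222.
  S^{-1} = (1/det) · [[d, -b], [-b, a]] = [[0.3689, -0.2061],
 [-0.2061, 0.2034]].

Step 4 — quadratic form (x̄ - mu_0)^T · S^{-1} · (x̄ - mu_0):
  S^{-1} · (x̄ - mu_0) = (-0.4611, 0.2577),
  (x̄ - mu_0)^T · [...] = (-1.25)·(-0.4611) + (0)·(0.2577) = 0.5764.

Step 5 — scale by n: T² = 4 · 0.5764 = 2.3056.

T² ≈ 2.3056


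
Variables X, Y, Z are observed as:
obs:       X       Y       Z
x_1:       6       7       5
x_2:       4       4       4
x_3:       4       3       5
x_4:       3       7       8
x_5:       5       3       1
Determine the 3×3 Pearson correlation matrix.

Step 1 — column means:
  mean(X) = (6 + 4 + 4 + 3 + 5) / 5 = 22/5 = 4.4
  mean(Y) = (7 + 4 + 3 + 7 + 3) / 5 = 24/5 = 4.8
  mean(Z) = (5 + 4 + 5 + 8 + 1) / 5 = 23/5 = 4.6

Step 2 — sample variances and covariances s[i,j] = (1/(n-1)) · Σ_k (x_{k,i} - mean_i) · (x_{k,j} - mean_j), with n-1 = 4:
  s[X,X] = ((1.6)·(1.6) + (-0.4)·(-0.4) + (-0.4)·(-0.4) + (-1.4)·(-1.4) + (0.6)·(0.6)) / 4 = 5.2/4 = 1.3
  s[X,Y] = ((1.6)·(2.2) + (-0.4)·(-0.8) + (-0.4)·(-1.8) + (-1.4)·(2.2) + (0.6)·(-1.8)) / 4 = 0.4/4 = 0.1
  s[X,Z] = ((1.6)·(0.4) + (-0.4)·(-0.6) + (-0.4)·(0.4) + (-1.4)·(3.4) + (0.6)·(-3.6)) / 4 = -6.2/4 = -1.55
  s[Y,Y] = ((2.2)·(2.2) + (-0.8)·(-0.8) + (-1.8)·(-1.8) + (2.2)·(2.2) + (-1.8)·(-1.8)) / 4 = 16.8/4 = 4.2
  s[Y,Z] = ((2.2)·(0.4) + (-0.8)·(-0.6) + (-1.8)·(0.4) + (2.2)·(3.4) + (-1.8)·(-3.6)) / 4 = 14.6/4 = 3.65
  s[Z,Z] = ((0.4)·(0.4) + (-0.6)·(-0.6) + (0.4)·(0.4) + (3.4)·(3.4) + (-3.6)·(-3.6)) / 4 = 25.2/4 = 6.3
  Sample standard deviations s_i = √(s[i,i]):
  s(X) = √(1.3) = 1.1402
  s(Y) = √(4.2) = 2.0494
  s(Z) = √(6.3) = 2.51

Step 3 — r_{ij} = s_{ij} / (s_i · s_j):
  r[X,X] = 1 (diagonal).
  r[X,Y] = 0.1 / (1.1402 · 2.0494) = 0.1 / 2.3367 = 0.0428
  r[X,Z] = -1.55 / (1.1402 · 2.51) = -1.55 / 2.8618 = -0.5416
  r[Y,Y] = 1 (diagonal).
  r[Y,Z] = 3.65 / (2.0494 · 2.51) = 3.65 / 5.1439 = 0.7096
  r[Z,Z] = 1 (diagonal).

R is symmetric with unit diagonal. Assembling:

R = [[1, 0.0428, -0.5416],
 [0.0428, 1, 0.7096],
 [-0.5416, 0.7096, 1]]


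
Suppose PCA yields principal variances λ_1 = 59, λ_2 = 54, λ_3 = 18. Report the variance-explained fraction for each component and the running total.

Step 1 — total variance = trace(Sigma) = Σ λ_i = 59 + 54 + 18 = 131.

Step 2 — fraction explained by component i = λ_i / Σ λ:
  PC1: 59/131 = 0.4504
  PC2: 54/131 = 0.4122
  PC3: 18/131 = 0.1374

Step 3 — cumulative fraction after k components = (λ_1 + ... + λ_k) / Σ λ:
  k = 1: 59/131 = 0.4504
  k = 2: (59 + 54)/131 = 113/131 = 0.8626
  k = 3: (59 + 54 + 18)/131 = 131/131 = 1

Summary (fraction, with percent):

explained: PC1 0.4504 (45.04%), PC2 0.4122 (41.22%), PC3 0.1374 (13.74%);  cumulative: 0.4504, 0.8626, 1


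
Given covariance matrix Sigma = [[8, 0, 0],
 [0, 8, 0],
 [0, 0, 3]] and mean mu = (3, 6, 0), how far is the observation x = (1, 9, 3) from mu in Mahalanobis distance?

Step 1 — centre the observation: (x - mu) = (-2, 3, 3).

Step 2 — invert Sigma (cofactor / det for 3×3, or solve directly):
  Sigma^{-1} = [[0.125, 0, 0],
 [0, 0.125, 0],
 [0, 0, 0.3333]].

Step 3 — form the quadratic (x - mu)^T · Sigma^{-1} · (x - mu):
  Sigma^{-1} · (x - mu) = (-0.25, 0.375, 1).
  (x - mu)^T · [Sigma^{-1} · (x - mu)] = (-2)·(-0.25) + (3)·(0.375) + (3)·(1) = 4.625.

Step 4 — take square root: d = √(4.625) ≈ 2.1506.

d(x, mu) = √(4.625) ≈ 2.1506


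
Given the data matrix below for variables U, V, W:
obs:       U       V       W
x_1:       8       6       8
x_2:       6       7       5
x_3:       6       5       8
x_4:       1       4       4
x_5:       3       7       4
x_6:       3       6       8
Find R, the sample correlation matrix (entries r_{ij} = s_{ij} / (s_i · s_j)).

Step 1 — column means:
  mean(U) = (8 + 6 + 6 + 1 + 3 + 3) / 6 = 27/6 = 4.5
  mean(V) = (6 + 7 + 5 + 4 + 7 + 6) / 6 = 35/6 = 5.8333
  mean(W) = (8 + 5 + 8 + 4 + 4 + 8) / 6 = 37/6 = 6.1667

Step 2 — sample variances and covariances s[i,j] = (1/(n-1)) · Σ_k (x_{k,i} - mean_i) · (x_{k,j} - mean_j), with n-1 = 5:
  s[U,U] = ((3.5)·(3.5) + (1.5)·(1.5) + (1.5)·(1.5) + (-3.5)·(-3.5) + (-1.5)·(-1.5) + (-1.5)·(-1.5)) / 5 = 33.5/5 = 6.7
  s[U,V] = ((3.5)·(0.1667) + (1.5)·(1.1667) + (1.5)·(-0.8333) + (-3.5)·(-1.8333) + (-1.5)·(1.1667) + (-1.5)·(0.1667)) / 5 = 5.5/5 = 1.1
  s[U,W] = ((3.5)·(1.8333) + (1.5)·(-1.1667) + (1.5)·(1.8333) + (-3.5)·(-2.1667) + (-1.5)·(-2.1667) + (-1.5)·(1.8333)) / 5 = 15.5/5 = 3.1
  s[V,V] = ((0.1667)·(0.1667) + (1.1667)·(1.1667) + (-0.8333)·(-0.8333) + (-1.8333)·(-1.8333) + (1.1667)·(1.1667) + (0.1667)·(0.1667)) / 5 = 6.8333/5 = 1.3667
  s[V,W] = ((0.1667)·(1.8333) + (1.1667)·(-1.1667) + (-0.8333)·(1.8333) + (-1.8333)·(-2.1667) + (1.1667)·(-2.1667) + (0.1667)·(1.8333)) / 5 = -0.8333/5 = -0.1667
  s[W,W] = ((1.8333)·(1.8333) + (-1.1667)·(-1.1667) + (1.8333)·(1.8333) + (-2.1667)·(-2.1667) + (-2.1667)·(-2.1667) + (1.8333)·(1.8333)) / 5 = 20.8333/5 = 4.1667
  Sample standard deviations s_i = √(s[i,i]):
  s(U) = √(6.7) = 2.5884
  s(V) = √(1.3667) = 1.169
  s(W) = √(4.1667) = 2.0412

Step 3 — r_{ij} = s_{ij} / (s_i · s_j):
  r[U,U] = 1 (diagonal).
  r[U,V] = 1.1 / (2.5884 · 1.169) = 1.1 / 3.026 = 0.3635
  r[U,W] = 3.1 / (2.5884 · 2.0412) = 3.1 / 5.2836 = 0.5867
  r[V,V] = 1 (diagonal).
  r[V,W] = -0.1667 / (1.169 · 2.0412) = -0.1667 / 2.3863 = -0.0698
  r[W,W] = 1 (diagonal).

R is symmetric with unit diagonal. Assembling:

R = [[1, 0.3635, 0.5867],
 [0.3635, 1, -0.0698],
 [0.5867, -0.0698, 1]]


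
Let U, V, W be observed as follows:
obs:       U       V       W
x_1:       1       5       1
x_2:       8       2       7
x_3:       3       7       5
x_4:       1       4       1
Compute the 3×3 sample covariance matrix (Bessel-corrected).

Step 1 — column means:
  mean(U) = (1 + 8 + 3 + 1) / 4 = 13/4 = 3.25
  mean(V) = (5 + 2 + 7 + 4) / 4 = 18/4 = 4.5
  mean(W) = (1 + 7 + 5 + 1) / 4 = 14/4 = 3.5

Step 2 — sample covariance S[i,j] = (1/(n-1)) · Σ_k (x_{k,i} - mean_i) · (x_{k,j} - mean_j), with n-1 = 3.
  S[U,U] = ((-2.25)·(-2.25) + (4.75)·(4.75) + (-0.25)·(-0.25) + (-2.25)·(-2.25)) / 3 = 32.75/3 = 10.9167
  S[U,V] = ((-2.25)·(0.5) + (4.75)·(-2.5) + (-0.25)·(2.5) + (-2.25)·(-0.5)) / 3 = -12.5/3 = -4.1667
  S[U,W] = ((-2.25)·(-2.5) + (4.75)·(3.5) + (-0.25)·(1.5) + (-2.25)·(-2.5)) / 3 = 27.5/3 = 9.1667
  S[V,V] = ((0.5)·(0.5) + (-2.5)·(-2.5) + (2.5)·(2.5) + (-0.5)·(-0.5)) / 3 = 13/3 = 4.3333
  S[V,W] = ((0.5)·(-2.5) + (-2.5)·(3.5) + (2.5)·(1.5) + (-0.5)·(-2.5)) / 3 = -5/3 = -1.6667
  S[W,W] = ((-2.5)·(-2.5) + (3.5)·(3.5) + (1.5)·(1.5) + (-2.5)·(-2.5)) / 3 = 27/3 = 9

S is symmetric (S[j,i] = S[i,j]). Assembling:

S = [[10.9167, -4.1667, 9.1667],
 [-4.1667, 4.3333, -1.6667],
 [9.1667, -1.6667, 9]]


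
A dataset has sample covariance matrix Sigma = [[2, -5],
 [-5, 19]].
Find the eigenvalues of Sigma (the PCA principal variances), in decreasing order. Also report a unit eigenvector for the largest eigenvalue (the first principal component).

Step 1 — characteristic polynomial of 2×2 Sigma:
  det(Sigma - λI) = λ² - trace · λ + det = 0.
  trace = 2 + 19 = 21, det = 2·19 - (-5)² = 13.
Step 2 — discriminant:
  Δ = trace² - 4·det = 441 - 52 = 389.
Step 3 — eigenvalues:
  λ = (trace ± √Δ)/2 = (21 ± 19.7231)/2,
  λ_1 = 20.3615,  λ_2 = 0.6385.

Step 4 — unit eigenvector for λ_1: solve (Sigma - λ_1 I)v = 0. First row:
  (2 - 20.3615)·v_x + (-5)·v_y = 0, i.e. (-18.3615)·v_x + (-5)·v_y = 0,
  so v ∝ (b, λ_1 - a) = (-5, 18.3615); multiply by -1 so the first entry is positive: u = (5, -18.3615).
  ||u|| = √((5)² + (-18.3615)²) = √(362.1462) ≈ 19.0301,
  v_1 = u/||u|| ≈ (0.2627, -0.9649) (||v_1|| = 1).

λ_1 = 20.3615,  λ_2 = 0.6385;  v_1 ≈ (0.2627, -0.9649)


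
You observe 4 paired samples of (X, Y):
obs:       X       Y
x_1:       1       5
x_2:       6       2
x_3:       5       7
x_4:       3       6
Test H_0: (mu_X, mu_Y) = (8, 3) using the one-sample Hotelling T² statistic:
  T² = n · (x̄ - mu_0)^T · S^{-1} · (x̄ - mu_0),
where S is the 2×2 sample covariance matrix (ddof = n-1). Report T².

Step 1 — sample mean vector:
  mean(X) = (1 + 6 + 5 + 3) / 4 = 15/4 = 3.75
  mean(Y) = (5 + 2 + 7 + 6) / 4 = 20/4 = 5
  x̄ = (3.75, 5),  deviation x̄ - mu_0 = (3.75, 5) - (8, 3) = (-4.25, 2).

Step 2 — sample covariance matrix, S[i,j] = (1/(n-1)) · Σ_k (x_{k,i} - mean_i) · (x_{k,j} - mean_j), divisor n-1 = 3:
  S[X,X] = ((-2.75)·(-2.75) + (2.25)·(2.25) + (1.25)·(1.25) + (-0.75)·(-0.75)) / 3 = 14.75/3 = 4.9167
  S[X,Y] = ((-2.75)·(0) + (2.25)·(-3) + (1.25)·(2) + (-0.75)·(1)) / 3 = -5/3 = -1.6667
  S[Y,Y] = ((0)·(0) + (-3)·(-3) + (2)·(2) + (1)·(1)) / 3 = 14/3 = 4.6667
  S = [[4.9167, -1.6667],
 [-1.6667, 4.6667]].

Step 3 — invert S. det(S) = 4.9167·4.6667 - (-1.6667)² = 20.1667.
  S^{-1} = (1/det) · [[d, -b], [-b, a]] = [[0.2314, 0.0826],
 [0.0826, 0.2438]].

Step 4 — quadratic form (x̄ - mu_0)^T · S^{-1} · (x̄ - mu_0):
  S^{-1} · (x̄ - mu_0) = (-0.8182, 0.1364),
  (x̄ - mu_0)^T · [...] = (-4.25)·(-0.8182) + (2)·(0.1364) = 3.75.

Step 5 — scale by n: T² = 4 · 3.75 = 15.

T² ≈ 15


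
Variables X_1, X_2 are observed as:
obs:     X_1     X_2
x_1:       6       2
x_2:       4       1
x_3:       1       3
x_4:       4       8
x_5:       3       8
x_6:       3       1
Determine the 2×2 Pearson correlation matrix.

Step 1 — column means:
  mean(X_1) = (6 + 4 + 1 + 4 + 3 + 3) / 6 = 21/6 = 3.5
  mean(X_2) = (2 + 1 + 3 + 8 + 8 + 1) / 6 = 23/6 = 3.8333

Step 2 — sample variances and covariances s[i,j] = (1/(n-1)) · Σ_k (x_{k,i} - mean_i) · (x_{k,j} - mean_j), with n-1 = 5:
  s[X_1,X_1] = ((2.5)·(2.5) + (0.5)·(0.5) + (-2.5)·(-2.5) + (0.5)·(0.5) + (-0.5)·(-0.5) + (-0.5)·(-0.5)) / 5 = 13.5/5 = 2.7
  s[X_1,X_2] = ((2.5)·(-1.8333) + (0.5)·(-2.8333) + (-2.5)·(-0.8333) + (0.5)·(4.1667) + (-0.5)·(4.1667) + (-0.5)·(-2.8333)) / 5 = -2.5/5 = -0.5
  s[X_2,X_2] = ((-1.8333)·(-1.8333) + (-2.8333)·(-2.8333) + (-0.8333)·(-0.8333) + (4.1667)·(4.1667) + (4.1667)·(4.1667) + (-2.8333)·(-2.8333)) / 5 = 54.8333/5 = 10.9667
  Sample standard deviations s_i = √(s[i,i]):
  s(X_1) = √(2.7) = 1.6432
  s(X_2) = √(10.9667) = 3.3116

Step 3 — r_{ij} = s_{ij} / (s_i · s_j):
  r[X_1,X_1] = 1 (diagonal).
  r[X_1,X_2] = -0.5 / (1.6432 · 3.3116) = -0.5 / 5.4415 = -0.0919
  r[X_2,X_2] = 1 (diagonal).

R is symmetric with unit diagonal. Assembling:

R = [[1, -0.0919],
 [-0.0919, 1]]


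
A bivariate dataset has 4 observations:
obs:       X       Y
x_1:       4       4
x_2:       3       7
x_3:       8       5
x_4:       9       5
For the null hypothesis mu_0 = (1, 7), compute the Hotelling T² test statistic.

Step 1 — sample mean vector:
  mean(X) = (4 + 3 + 8 + 9) / 4 = 24/4 = 6
  mean(Y) = (4 + 7 + 5 + 5) / 4 = 21/4 = 5.25
  x̄ = (6, 5.25),  deviation x̄ - mu_0 = (6, 5.25) - (1, 7) = (5, -1.75).

Step 2 — sample covariance matrix, S[i,j] = (1/(n-1)) · Σ_k (x_{k,i} - mean_i) · (x_{k,j} - mean_j), divisor n-1 = 3:
  S[X,X] = ((-2)·(-2) + (-3)·(-3) + (2)·(2) + (3)·(3)) / 3 = 26/3 = 8.6667
  S[X,Y] = ((-2)·(-1.25) + (-3)·(1.75) + (2)·(-0.25) + (3)·(-0.25)) / 3 = -4/3 = -1.3333
  S[Y,Y] = ((-1.25)·(-1.25) + (1.75)·(1.75) + (-0.25)·(-0.25) + (-0.25)·(-0.25)) / 3 = 4.75/3 = 1.5833
  S = [[8.6667, -1.3333],
 [-1.3333, 1.5833]].

Step 3 — invert S. det(S) = 8.6667·1.5833 - (-1.3333)² = 11.9444.
  S^{-1} = (1/det) · [[d, -b], [-b, a]] = [[0.1326, 0.1116],
 [0.1116, 0.7256]].

Step 4 — quadratic form (x̄ - mu_0)^T · S^{-1} · (x̄ - mu_0):
  S^{-1} · (x̄ - mu_0) = (0.4674, -0.7116),
  (x̄ - mu_0)^T · [...] = (5)·(0.4674) + (-1.75)·(-0.7116) = 3.5826.

Step 5 — scale by n: T² = 4 · 3.5826 = 14.3302.

T² ≈ 14.3302


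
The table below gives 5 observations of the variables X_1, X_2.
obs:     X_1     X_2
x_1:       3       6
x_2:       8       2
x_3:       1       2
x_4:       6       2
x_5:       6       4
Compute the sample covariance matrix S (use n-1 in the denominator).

Step 1 — column means:
  mean(X_1) = (3 + 8 + 1 + 6 + 6) / 5 = 24/5 = 4.8
  mean(X_2) = (6 + 2 + 2 + 2 + 4) / 5 = 16/5 = 3.2

Step 2 — sample covariance S[i,j] = (1/(n-1)) · Σ_k (x_{k,i} - mean_i) · (x_{k,j} - mean_j), with n-1 = 4.
  S[X_1,X_1] = ((-1.8)·(-1.8) + (3.2)·(3.2) + (-3.8)·(-3.8) + (1.2)·(1.2) + (1.2)·(1.2)) / 4 = 30.8/4 = 7.7
  S[X_1,X_2] = ((-1.8)·(2.8) + (3.2)·(-1.2) + (-3.8)·(-1.2) + (1.2)·(-1.2) + (1.2)·(0.8)) / 4 = -4.8/4 = -1.2
  S[X_2,X_2] = ((2.8)·(2.8) + (-1.2)·(-1.2) + (-1.2)·(-1.2) + (-1.2)·(-1.2) + (0.8)·(0.8)) / 4 = 12.8/4 = 3.2

S is symmetric (S[j,i] = S[i,j]). Assembling:

S = [[7.7, -1.2],
 [-1.2, 3.2]]


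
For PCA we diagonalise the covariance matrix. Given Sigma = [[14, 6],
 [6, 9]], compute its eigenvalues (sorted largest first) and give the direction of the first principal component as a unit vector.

Step 1 — characteristic polynomial of 2×2 Sigma:
  det(Sigma - λI) = λ² - trace · λ + det = 0.
  trace = 14 + 9 = 23, det = 14·9 - (6)² = 90.
Step 2 — discriminant:
  Δ = trace² - 4·det = 529 - 360 = 169.
Step 3 — eigenvalues:
  λ = (trace ± √Δ)/2 = (23 ± 13)/2,
  λ_1 = 18,  λ_2 = 5.

Step 4 — unit eigenvector for λ_1: solve (Sigma - λ_1 I)v = 0. First row:
  (14 - 18)·v_x + (6)·v_y = 0, i.e. (-4)·v_x + (6)·v_y = 0,
  so v ∝ (b, λ_1 - a) = (6, 4) = u.
  ||u|| = √((6)² + (4)²) = √(52) ≈ 7.2111,
  v_1 = u/||u|| ≈ (0.8321, 0.5547) (||v_1|| = 1).

λ_1 = 18,  λ_2 = 5;  v_1 ≈ (0.8321, 0.5547)


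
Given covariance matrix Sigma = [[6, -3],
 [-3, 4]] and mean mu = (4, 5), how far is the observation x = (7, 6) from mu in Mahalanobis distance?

Step 1 — centre the observation: (x - mu) = (3, 1).

Step 2 — invert Sigma. det(Sigma) = 6·4 - (-3)² = 15.
  Sigma^{-1} = (1/det) · [[d, -b], [-b, a]] = [[0.2667, 0.2],
 [0.2, 0.4]].

Step 3 — form the quadratic (x - mu)^T · Sigma^{-1} · (x - mu):
  Sigma^{-1} · (x - mu) = (1, 1).
  (x - mu)^T · [Sigma^{-1} · (x - mu)] = (3)·(1) + (1)·(1) = 4.

Step 4 — take square root: d = √(4) ≈ 2.

d(x, mu) = √(4) ≈ 2


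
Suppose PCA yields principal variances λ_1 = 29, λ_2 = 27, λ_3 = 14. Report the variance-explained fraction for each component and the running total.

Step 1 — total variance = trace(Sigma) = Σ λ_i = 29 + 27 + 14 = 70.

Step 2 — fraction explained by component i = λ_i / Σ λ:
  PC1: 29/70 = 0.4143
  PC2: 27/70 = 0.3857
  PC3: 14/70 = 0.2

Step 3 — cumulative fraction after k components = (λ_1 + ... + λ_k) / Σ λ:
  k = 1: 29/70 = 0.4143
  k = 2: (29 + 27)/70 = 56/70 = 0.8
  k = 3: (29 + 27 + 14)/70 = 70/70 = 1

Summary (fraction, with percent):

explained: PC1 0.4143 (41.43%), PC2 0.3857 (38.57%), PC3 0.2 (20%);  cumulative: 0.4143, 0.8, 1


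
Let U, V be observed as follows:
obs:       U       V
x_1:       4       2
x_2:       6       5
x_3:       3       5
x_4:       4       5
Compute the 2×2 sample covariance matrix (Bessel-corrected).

Step 1 — column means:
  mean(U) = (4 + 6 + 3 + 4) / 4 = 17/4 = 4.25
  mean(V) = (2 + 5 + 5 + 5) / 4 = 17/4 = 4.25

Step 2 — sample covariance S[i,j] = (1/(n-1)) · Σ_k (x_{k,i} - mean_i) · (x_{k,j} - mean_j), with n-1 = 3.
  S[U,U] = ((-0.25)·(-0.25) + (1.75)·(1.75) + (-1.25)·(-1.25) + (-0.25)·(-0.25)) / 3 = 4.75/3 = 1.5833
  S[U,V] = ((-0.25)·(-2.25) + (1.75)·(0.75) + (-1.25)·(0.75) + (-0.25)·(0.75)) / 3 = 0.75/3 = 0.25
  S[V,V] = ((-2.25)·(-2.25) + (0.75)·(0.75) + (0.75)·(0.75) + (0.75)·(0.75)) / 3 = 6.75/3 = 2.25

S is symmetric (S[j,i] = S[i,j]). Assembling:

S = [[1.5833, 0.25],
 [0.25, 2.25]]


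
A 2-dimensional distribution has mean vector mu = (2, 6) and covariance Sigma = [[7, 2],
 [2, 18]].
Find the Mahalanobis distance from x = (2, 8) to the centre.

Step 1 — centre the observation: (x - mu) = (0, 2).

Step 2 — invert Sigma. det(Sigma) = 7·18 - (2)² = 122.
  Sigma^{-1} = (1/det) · [[d, -b], [-b, a]] = [[0.1475, -0.0164],
 [-0.0164, 0.0574]].

Step 3 — form the quadratic (x - mu)^T · Sigma^{-1} · (x - mu):
  Sigma^{-1} · (x - mu) = (-0.0328, 0.1148).
  (x - mu)^T · [Sigma^{-1} · (x - mu)] = (0)·(-0.0328) + (2)·(0.1148) = 0.2295.

Step 4 — take square root: d = √(0.2295) ≈ 0.4791.

d(x, mu) = √(0.2295) ≈ 0.4791


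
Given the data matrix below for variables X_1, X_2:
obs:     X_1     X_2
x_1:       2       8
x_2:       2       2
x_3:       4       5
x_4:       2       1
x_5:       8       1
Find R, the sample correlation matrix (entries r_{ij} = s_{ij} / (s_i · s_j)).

Step 1 — column means:
  mean(X_1) = (2 + 2 + 4 + 2 + 8) / 5 = 18/5 = 3.6
  mean(X_2) = (8 + 2 + 5 + 1 + 1) / 5 = 17/5 = 3.4

Step 2 — sample variances and covariances s[i,j] = (1/(n-1)) · Σ_k (x_{k,i} - mean_i) · (x_{k,j} - mean_j), with n-1 = 4:
  s[X_1,X_1] = ((-1.6)·(-1.6) + (-1.6)·(-1.6) + (0.4)·(0.4) + (-1.6)·(-1.6) + (4.4)·(4.4)) / 4 = 27.2/4 = 6.8
  s[X_1,X_2] = ((-1.6)·(4.6) + (-1.6)·(-1.4) + (0.4)·(1.6) + (-1.6)·(-2.4) + (4.4)·(-2.4)) / 4 = -11.2/4 = -2.8
  s[X_2,X_2] = ((4.6)·(4.6) + (-1.4)·(-1.4) + (1.6)·(1.6) + (-2.4)·(-2.4) + (-2.4)·(-2.4)) / 4 = 37.2/4 = 9.3
  Sample standard deviations s_i = √(s[i,i]):
  s(X_1) = √(6.8) = 2.6077
  s(X_2) = √(9.3) = 3.0496

Step 3 — r_{ij} = s_{ij} / (s_i · s_j):
  r[X_1,X_1] = 1 (diagonal).
  r[X_1,X_2] = -2.8 / (2.6077 · 3.0496) = -2.8 / 7.9524 = -0.3521
  r[X_2,X_2] = 1 (diagonal).

R is symmetric with unit diagonal. Assembling:

R = [[1, -0.3521],
 [-0.3521, 1]]


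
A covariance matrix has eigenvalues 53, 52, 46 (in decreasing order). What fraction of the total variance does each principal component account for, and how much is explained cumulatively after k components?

Step 1 — total variance = trace(Sigma) = Σ λ_i = 53 + 52 + 46 = 151.

Step 2 — fraction explained by component i = λ_i / Σ λ:
  PC1: 53/151 = 0.351
  PC2: 52/151 = 0.3444
  PC3: 46/151 = 0.3046

Step 3 — cumulative fraction after k components = (λ_1 + ... + λ_k) / Σ λ:
  k = 1: 53/151 = 0.351
  k = 2: (53 + 52)/151 = 105/151 = 0.6954
  k = 3: (53 + 52 + 46)/151 = 151/151 = 1

Summary (fraction, with percent):

explained: PC1 0.351 (35.1%), PC2 0.3444 (34.44%), PC3 0.3046 (30.46%);  cumulative: 0.351, 0.6954, 1


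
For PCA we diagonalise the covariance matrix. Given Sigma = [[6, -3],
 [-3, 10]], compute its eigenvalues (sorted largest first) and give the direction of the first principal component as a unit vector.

Step 1 — characteristic polynomial of 2×2 Sigma:
  det(Sigma - λI) = λ² - trace · λ + det = 0.
  trace = 6 + 10 = 16, det = 6·10 - (-3)² = 51.
Step 2 — discriminant:
  Δ = trace² - 4·det = 256 - 204 = 52.
Step 3 — eigenvalues:
  λ = (trace ± √Δ)/2 = (16 ± 7.2111)/2,
  λ_1 = 11.6056,  λ_2 = 4.3944.

Step 4 — unit eigenvector for λ_1: solve (Sigma - λ_1 I)v = 0. First row:
  (6 - 11.6056)·v_x + (-3)·v_y = 0, i.e. (-5.6056)·v_x + (-3)·v_y = 0,
  so v ∝ (b, λ_1 - a) = (-3, 5.6056); multiply by -1 so the first entry is positive: u = (3, -5.6056).
  ||u|| = √((3)² + (-5.6056)²) = √(40.4222) ≈ 6.3578,
  v_1 = u/||u|| ≈ (0.4719, -0.8817) (||v_1|| = 1).

λ_1 = 11.6056,  λ_2 = 4.3944;  v_1 ≈ (0.4719, -0.8817)


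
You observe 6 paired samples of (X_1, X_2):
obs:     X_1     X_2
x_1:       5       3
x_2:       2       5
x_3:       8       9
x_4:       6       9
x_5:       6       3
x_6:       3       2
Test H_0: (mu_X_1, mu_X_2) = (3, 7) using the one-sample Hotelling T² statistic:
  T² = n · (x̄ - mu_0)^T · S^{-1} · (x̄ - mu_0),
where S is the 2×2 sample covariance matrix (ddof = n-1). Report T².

Step 1 — sample mean vector:
  mean(X_1) = (5 + 2 + 8 + 6 + 6 + 3) / 6 = 30/6 = 5
  mean(X_2) = (3 + 5 + 9 + 9 + 3 + 2) / 6 = 31/6 = 5.1667
  x̄ = (5, 5.1667),  deviation x̄ - mu_0 = (5, 5.1667) - (3, 7) = (2, -1.8333).

Step 2 — sample covariance matrix, S[i,j] = (1/(n-1)) · Σ_k (x_{k,i} - mean_i) · (x_{k,j} - mean_j), divisor n-1 = 5:
  S[X_1,X_1] = ((0)·(0) + (-3)·(-3) + (3)·(3) + (1)·(1) + (1)·(1) + (-2)·(-2)) / 5 = 24/5 = 4.8
  S[X_1,X_2] = ((0)·(-2.1667) + (-3)·(-0.1667) + (3)·(3.8333) + (1)·(3.8333) + (1)·(-2.1667) + (-2)·(-3.1667)) / 5 = 20/5 = 4
  S[X_2,X_2] = ((-2.1667)·(-2.1667) + (-0.1667)·(-0.1667) + (3.8333)·(3.8333) + (3.8333)·(3.8333) + (-2.1667)·(-2.1667) + (-3.1667)·(-3.1667)) / 5 = 48.8333/5 = 9.7667
  S = [[4.8, 4],
 [4, 9.7667]].

Step 3 — invert S. det(S) = 4.8·9.7667 - (4)² = 30.88.
  S^{-1} = (1/det) · [[d, -b], [-b, a]] = [[0.3163, -0.1295],
 [-0.1295, 0.1554]].

Step 4 — quadratic form (x̄ - mu_0)^T · S^{-1} · (x̄ - mu_0):
  S^{-1} · (x̄ - mu_0) = (0.87, -0.544),
  (x̄ - mu_0)^T · [...] = (2)·(0.87) + (-1.8333)·(-0.544) = 2.7375.

Step 5 — scale by n: T² = 6 · 2.7375 = 16.4249.

T² ≈ 16.4249


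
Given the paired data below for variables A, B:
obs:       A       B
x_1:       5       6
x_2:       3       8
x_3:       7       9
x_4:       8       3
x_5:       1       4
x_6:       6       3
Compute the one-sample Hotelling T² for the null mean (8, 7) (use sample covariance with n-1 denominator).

Step 1 — sample mean vector:
  mean(A) = (5 + 3 + 7 + 8 + 1 + 6) / 6 = 30/6 = 5
  mean(B) = (6 + 8 + 9 + 3 + 4 + 3) / 6 = 33/6 = 5.5
  x̄ = (5, 5.5),  deviation x̄ - mu_0 = (5, 5.5) - (8, 7) = (-3, -1.5).

Step 2 — sample covariance matrix, S[i,j] = (1/(n-1)) · Σ_k (x_{k,i} - mean_i) · (x_{k,j} - mean_j), divisor n-1 = 5:
  S[A,A] = ((0)·(0) + (-2)·(-2) + (2)·(2) + (3)·(3) + (-4)·(-4) + (1)·(1)) / 5 = 34/5 = 6.8
  S[A,B] = ((0)·(0.5) + (-2)·(2.5) + (2)·(3.5) + (3)·(-2.5) + (-4)·(-1.5) + (1)·(-2.5)) / 5 = -2/5 = -0.4
  S[B,B] = ((0.5)·(0.5) + (2.5)·(2.5) + (3.5)·(3.5) + (-2.5)·(-2.5) + (-1.5)·(-1.5) + (-2.5)·(-2.5)) / 5 = 33.5/5 = 6.7
  S = [[6.8, -0.4],
 [-0.4, 6.7]].

Step 3 — invert S. det(S) = 6.8·6.7 - (-0.4)² = 45.4.
  S^{-1} = (1/det) · [[d, -b], [-b, a]] = [[0.1476, 0.0088],
 [0.0088, 0.1498]].

Step 4 — quadratic form (x̄ - mu_0)^T · S^{-1} · (x̄ - mu_0):
  S^{-1} · (x̄ - mu_0) = (-0.4559, -0.2511),
  (x̄ - mu_0)^T · [...] = (-3)·(-0.4559) + (-1.5)·(-0.2511) = 1.7445.

Step 5 — scale by n: T² = 6 · 1.7445 = 10.467.

T² ≈ 10.467


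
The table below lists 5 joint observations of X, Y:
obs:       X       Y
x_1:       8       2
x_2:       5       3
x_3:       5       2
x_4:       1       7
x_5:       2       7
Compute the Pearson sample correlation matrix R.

Step 1 — column means:
  mean(X) = (8 + 5 + 5 + 1 + 2) / 5 = 21/5 = 4.2
  mean(Y) = (2 + 3 + 2 + 7 + 7) / 5 = 21/5 = 4.2

Step 2 — sample variances and covariances s[i,j] = (1/(n-1)) · Σ_k (x_{k,i} - mean_i) · (x_{k,j} - mean_j), with n-1 = 4:
  s[X,X] = ((3.8)·(3.8) + (0.8)·(0.8) + (0.8)·(0.8) + (-3.2)·(-3.2) + (-2.2)·(-2.2)) / 4 = 30.8/4 = 7.7
  s[X,Y] = ((3.8)·(-2.2) + (0.8)·(-1.2) + (0.8)·(-2.2) + (-3.2)·(2.8) + (-2.2)·(2.8)) / 4 = -26.2/4 = -6.55
  s[Y,Y] = ((-2.2)·(-2.2) + (-1.2)·(-1.2) + (-2.2)·(-2.2) + (2.8)·(2.8) + (2.8)·(2.8)) / 4 = 26.8/4 = 6.7
  Sample standard deviations s_i = √(s[i,i]):
  s(X) = √(7.7) = 2.7749
  s(Y) = √(6.7) = 2.5884

Step 3 — r_{ij} = s_{ij} / (s_i · s_j):
  r[X,X] = 1 (diagonal).
  r[X,Y] = -6.55 / (2.7749 · 2.5884) = -6.55 / 7.1826 = -0.9119
  r[Y,Y] = 1 (diagonal).

R is symmetric with unit diagonal. Assembling:

R = [[1, -0.9119],
 [-0.9119, 1]]


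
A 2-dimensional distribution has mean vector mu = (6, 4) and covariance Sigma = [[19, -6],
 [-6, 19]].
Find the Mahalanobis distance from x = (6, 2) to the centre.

Step 1 — centre the observation: (x - mu) = (0, -2).

Step 2 — invert Sigma. det(Sigma) = 19·19 - (-6)² = 325.
  Sigma^{-1} = (1/det) · [[d, -b], [-b, a]] = [[0.0585, 0.0185],
 [0.0185, 0.0585]].

Step 3 — form the quadratic (x - mu)^T · Sigma^{-1} · (x - mu):
  Sigma^{-1} · (x - mu) = (-0.0369, -0.1169).
  (x - mu)^T · [Sigma^{-1} · (x - mu)] = (0)·(-0.0369) + (-2)·(-0.1169) = 0.2338.

Step 4 — take square root: d = √(0.2338) ≈ 0.4836.

d(x, mu) = √(0.2338) ≈ 0.4836


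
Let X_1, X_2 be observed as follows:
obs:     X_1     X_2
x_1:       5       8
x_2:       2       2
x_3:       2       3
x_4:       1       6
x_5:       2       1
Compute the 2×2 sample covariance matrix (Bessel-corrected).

Step 1 — column means:
  mean(X_1) = (5 + 2 + 2 + 1 + 2) / 5 = 12/5 = 2.4
  mean(X_2) = (8 + 2 + 3 + 6 + 1) / 5 = 20/5 = 4

Step 2 — sample covariance S[i,j] = (1/(n-1)) · Σ_k (x_{k,i} - mean_i) · (x_{k,j} - mean_j), with n-1 = 4.
  S[X_1,X_1] = ((2.6)·(2.6) + (-0.4)·(-0.4) + (-0.4)·(-0.4) + (-1.4)·(-1.4) + (-0.4)·(-0.4)) / 4 = 9.2/4 = 2.3
  S[X_1,X_2] = ((2.6)·(4) + (-0.4)·(-2) + (-0.4)·(-1) + (-1.4)·(2) + (-0.4)·(-3)) / 4 = 10/4 = 2.5
  S[X_2,X_2] = ((4)·(4) + (-2)·(-2) + (-1)·(-1) + (2)·(2) + (-3)·(-3)) / 4 = 34/4 = 8.5

S is symmetric (S[j,i] = S[i,j]). Assembling:

S = [[2.3, 2.5],
 [2.5, 8.5]]


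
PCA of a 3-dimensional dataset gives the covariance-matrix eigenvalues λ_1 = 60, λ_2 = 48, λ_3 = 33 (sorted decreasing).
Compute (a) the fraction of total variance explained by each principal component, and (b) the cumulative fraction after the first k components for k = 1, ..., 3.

Step 1 — total variance = trace(Sigma) = Σ λ_i = 60 + 48 + 33 = 141.

Step 2 — fraction explained by component i = λ_i / Σ λ:
  PC1: 60/141 = 0.4255
  PC2: 48/141 = 0.3404
  PC3: 33/141 = 0.234

Step 3 — cumulative fraction after k components = (λ_1 + ... + λ_k) / Σ λ:
  k = 1: 60/141 = 0.4255
  k = 2: (60 + 48)/141 = 108/141 = 0.766
  k = 3: (60 + 48 + 33)/141 = 141/141 = 1

Summary (fraction, with percent):

explained: PC1 0.4255 (42.55%), PC2 0.3404 (34.04%), PC3 0.234 (23.4%);  cumulative: 0.4255, 0.766, 1


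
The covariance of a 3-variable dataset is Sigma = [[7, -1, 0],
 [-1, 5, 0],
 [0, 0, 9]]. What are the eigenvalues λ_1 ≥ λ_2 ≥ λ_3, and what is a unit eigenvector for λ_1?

Step 1 — characteristic polynomial p(λ) = det(λI - Sigma) = λ³ - tr·λ² + c_1·λ - det, where tr = trace, c_1 = sum of the principal 2×2 minors, det = det(Sigma):
  tr = 7 + 5 + 9 = 21,
  c_1 = (7·5 - (-1)²) + (7·9 - (0)²) + (5·9 - (0)²) = 34 + 63 + 45 = 142,
  det = 7·(5·9 - (0)²) - (-1)·((-1)·9 - (0)·(0)) + (0)·((-1)·(0) - 5·(0)) = 7·(45) - (-1)·(-9) + (0)·(0) = 306.
  So p(λ) = λ³ - 21λ² + 142λ - 306.
Step 2 — look for an integer root (rational root theorem: any rational root is an integer divisor of 306). Testing λ = 9:
  p(9) = 729 - 1701 + 1278 - 306 = 0  ✓
  Dividing out (λ - 9): p(λ) = (λ - 9)(λ² - 12λ + 34).
Step 3 — remaining eigenvalues from the quadratic λ² - 12λ + 34 = 0:
  Δ = 12² - 4·34 = 144 - 136 = 8,  λ = (12 ± √8)/2 = (12 ± 2.8284)/2 ≈ 7.4142 or 4.5858.
  Sorted: λ_1 = 9,  λ_2 = 7.4142,  λ_3 = 4.5858  (check: sum = 21 = tr ✓).

Step 4 — unit eigenvector for λ_1 = 9: v spans the null space of (Sigma - λ_1 I), whose rows are
  r_1 = (-2, -1, 0),  r_2 = (-1, -4, 0),  r_3 = (0, 0, 0).
  v is orthogonal to every row, so take v ∝ r_1 × r_2 = ((-1)·(0) - (0)·(-4), (0)·(-1) - (-2)·(0), (-2)·(-4) - (-1)·(-1)) = (0, 0, 7).
  Rescale (divide by 7): u = (0, 0, 1).
  ||u|| = √((0)² + (0)² + (1)²) = √(1) = 1,  v_1 = u/||u|| ≈ (0, 0, 1) (||v_1|| = 1).

λ_1 = 9,  λ_2 = 7.4142,  λ_3 = 4.5858;  v_1 ≈ (0, 0, 1)


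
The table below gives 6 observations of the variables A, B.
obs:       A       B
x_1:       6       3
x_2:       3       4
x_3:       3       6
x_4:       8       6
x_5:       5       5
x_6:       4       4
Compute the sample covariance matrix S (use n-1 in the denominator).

Step 1 — column means:
  mean(A) = (6 + 3 + 3 + 8 + 5 + 4) / 6 = 29/6 = 4.8333
  mean(B) = (3 + 4 + 6 + 6 + 5 + 4) / 6 = 28/6 = 4.6667

Step 2 — sample covariance S[i,j] = (1/(n-1)) · Σ_k (x_{k,i} - mean_i) · (x_{k,j} - mean_j), with n-1 = 5.
  S[A,A] = ((1.1667)·(1.1667) + (-1.8333)·(-1.8333) + (-1.8333)·(-1.8333) + (3.1667)·(3.1667) + (0.1667)·(0.1667) + (-0.8333)·(-0.8333)) / 5 = 18.8333/5 = 3.7667
  S[A,B] = ((1.1667)·(-1.6667) + (-1.8333)·(-0.6667) + (-1.8333)·(1.3333) + (3.1667)·(1.3333) + (0.1667)·(0.3333) + (-0.8333)·(-0.6667)) / 5 = 1.6667/5 = 0.3333
  S[B,B] = ((-1.6667)·(-1.6667) + (-0.6667)·(-0.6667) + (1.3333)·(1.3333) + (1.3333)·(1.3333) + (0.3333)·(0.3333) + (-0.6667)·(-0.6667)) / 5 = 7.3333/5 = 1.4667

S is symmetric (S[j,i] = S[i,j]). Assembling:

S = [[3.7667, 0.3333],
 [0.3333, 1.4667]]


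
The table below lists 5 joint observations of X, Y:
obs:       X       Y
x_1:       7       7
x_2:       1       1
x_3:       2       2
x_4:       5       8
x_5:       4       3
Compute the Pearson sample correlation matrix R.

Step 1 — column means:
  mean(X) = (7 + 1 + 2 + 5 + 4) / 5 = 19/5 = 3.8
  mean(Y) = (7 + 1 + 2 + 8 + 3) / 5 = 21/5 = 4.2

Step 2 — sample variances and covariances s[i,j] = (1/(n-1)) · Σ_k (x_{k,i} - mean_i) · (x_{k,j} - mean_j), with n-1 = 4:
  s[X,X] = ((3.2)·(3.2) + (-2.8)·(-2.8) + (-1.8)·(-1.8) + (1.2)·(1.2) + (0.2)·(0.2)) / 4 = 22.8/4 = 5.7
  s[X,Y] = ((3.2)·(2.8) + (-2.8)·(-3.2) + (-1.8)·(-2.2) + (1.2)·(3.8) + (0.2)·(-1.2)) / 4 = 26.2/4 = 6.55
  s[Y,Y] = ((2.8)·(2.8) + (-3.2)·(-3.2) + (-2.2)·(-2.2) + (3.8)·(3.8) + (-1.2)·(-1.2)) / 4 = 38.8/4 = 9.7
  Sample standard deviations s_i = √(s[i,i]):
  s(X) = √(5.7) = 2.3875
  s(Y) = √(9.7) = 3.1145

Step 3 — r_{ij} = s_{ij} / (s_i · s_j):
  r[X,X] = 1 (diagonal).
  r[X,Y] = 6.55 / (2.3875 · 3.1145) = 6.55 / 7.4357 = 0.8809
  r[Y,Y] = 1 (diagonal).

R is symmetric with unit diagonal. Assembling:

R = [[1, 0.8809],
 [0.8809, 1]]


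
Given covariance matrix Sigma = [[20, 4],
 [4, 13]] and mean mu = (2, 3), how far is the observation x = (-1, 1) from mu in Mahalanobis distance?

Step 1 — centre the observation: (x - mu) = (-3, -2).

Step 2 — invert Sigma. det(Sigma) = 20·13 - (4)² = 244.
  Sigma^{-1} = (1/det) · [[d, -b], [-b, a]] = [[0.0533, -0.0164],
 [-0.0164, 0.082]].

Step 3 — form the quadratic (x - mu)^T · Sigma^{-1} · (x - mu):
  Sigma^{-1} · (x - mu) = (-0.127, -0.1148).
  (x - mu)^T · [Sigma^{-1} · (x - mu)] = (-3)·(-0.127) + (-2)·(-0.1148) = 0.6107.

Step 4 — take square root: d = √(0.6107) ≈ 0.7814.

d(x, mu) = √(0.6107) ≈ 0.7814


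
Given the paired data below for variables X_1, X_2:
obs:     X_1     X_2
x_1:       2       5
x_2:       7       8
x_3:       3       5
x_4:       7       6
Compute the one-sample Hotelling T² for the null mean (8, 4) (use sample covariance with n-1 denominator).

Step 1 — sample mean vector:
  mean(X_1) = (2 + 7 + 3 + 7) / 4 = 19/4 = 4.75
  mean(X_2) = (5 + 8 + 5 + 6) / 4 = 24/4 = 6
  x̄ = (4.75, 6),  deviation x̄ - mu_0 = (4.75, 6) - (8, 4) = (-3.25, 2).

Step 2 — sample covariance matrix, S[i,j] = (1/(n-1)) · Σ_k (x_{k,i} - mean_i) · (x_{k,j} - mean_j), divisor n-1 = 3:
  S[X_1,X_1] = ((-2.75)·(-2.75) + (2.25)·(2.25) + (-1.75)·(-1.75) + (2.25)·(2.25)) / 3 = 20.75/3 = 6.9167
  S[X_1,X_2] = ((-2.75)·(-1) + (2.25)·(2) + (-1.75)·(-1) + (2.25)·(0)) / 3 = 9/3 = 3
  S[X_2,X_2] = ((-1)·(-1) + (2)·(2) + (-1)·(-1) + (0)·(0)) / 3 = 6/3 = 2
  S = [[6.9167, 3],
 [3, 2]].

Step 3 — invert S. det(S) = 6.9167·2 - (3)² = 4.8333.
  S^{-1} = (1/det) · [[d, -b], [-b, a]] = [[0.4138, -0.6207],
 [-0.6207, 1.431]].

Step 4 — quadratic form (x̄ - mu_0)^T · S^{-1} · (x̄ - mu_0):
  S^{-1} · (x̄ - mu_0) = (-2.5862, 4.8793),
  (x̄ - mu_0)^T · [...] = (-3.25)·(-2.5862) + (2)·(4.8793) = 18.1638.

Step 5 — scale by n: T² = 4 · 18.1638 = 72.6552.

T² ≈ 72.6552


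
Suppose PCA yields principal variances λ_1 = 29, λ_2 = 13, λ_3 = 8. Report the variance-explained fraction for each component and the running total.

Step 1 — total variance = trace(Sigma) = Σ λ_i = 29 + 13 + 8 = 50.

Step 2 — fraction explained by component i = λ_i / Σ λ:
  PC1: 29/50 = 0.58
  PC2: 13/50 = 0.26
  PC3: 8/50 = 0.16

Step 3 — cumulative fraction after k components = (λ_1 + ... + λ_k) / Σ λ:
  k = 1: 29/50 = 0.58
  k = 2: (29 + 13)/50 = 42/50 = 0.84
  k = 3: (29 + 13 + 8)/50 = 50/50 = 1

Summary (fraction, with percent):

explained: PC1 0.58 (58%), PC2 0.26 (26%), PC3 0.16 (16%);  cumulative: 0.58, 0.84, 1
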